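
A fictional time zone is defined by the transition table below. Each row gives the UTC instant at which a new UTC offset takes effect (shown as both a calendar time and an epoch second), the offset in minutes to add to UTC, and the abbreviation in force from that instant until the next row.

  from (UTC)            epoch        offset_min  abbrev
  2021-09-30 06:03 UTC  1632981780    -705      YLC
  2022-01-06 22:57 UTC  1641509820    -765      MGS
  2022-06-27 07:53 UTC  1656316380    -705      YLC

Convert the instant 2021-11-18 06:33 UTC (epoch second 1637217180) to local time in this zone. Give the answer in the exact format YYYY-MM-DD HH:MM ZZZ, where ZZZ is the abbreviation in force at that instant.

Query: 2021-11-18 06:33 UTC
Rule 1/3 (YLC, -11:45): 2021-09-30 06:03 UTC ≤ query < 2022-01-06 22:57 UTC
6·60 + 33 - 705 = -312 min
-312 = -1·1440 + 1128; 1128 = 18·60 + 48 → 18:48, 2021-11-18 - 1 day = 2021-11-17
→ 2021-11-17 18:48 YLC

2021-11-17 18:48 YLC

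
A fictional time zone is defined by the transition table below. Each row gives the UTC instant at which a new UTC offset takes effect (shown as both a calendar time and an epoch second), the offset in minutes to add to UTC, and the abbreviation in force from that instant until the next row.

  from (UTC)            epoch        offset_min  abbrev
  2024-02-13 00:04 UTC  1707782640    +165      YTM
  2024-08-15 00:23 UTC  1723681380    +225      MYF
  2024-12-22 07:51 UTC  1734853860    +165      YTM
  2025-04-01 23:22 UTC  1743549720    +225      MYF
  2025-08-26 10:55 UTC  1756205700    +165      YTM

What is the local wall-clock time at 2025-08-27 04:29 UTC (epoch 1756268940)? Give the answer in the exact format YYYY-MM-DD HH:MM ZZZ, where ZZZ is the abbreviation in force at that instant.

2025-08-27 07:14 YTM

Query: 2025-08-27 04:29 UTC
Rule 5/5 (YTM, +02:45): 2025-08-26 10:55 UTC ≤ query < +∞
4·60 + 29 + 165 = 434 min
434 = 0·1440 + 434; 434 = 7·60 + 14 → 07:14, same day
→ 2025-08-27 07:14 YTM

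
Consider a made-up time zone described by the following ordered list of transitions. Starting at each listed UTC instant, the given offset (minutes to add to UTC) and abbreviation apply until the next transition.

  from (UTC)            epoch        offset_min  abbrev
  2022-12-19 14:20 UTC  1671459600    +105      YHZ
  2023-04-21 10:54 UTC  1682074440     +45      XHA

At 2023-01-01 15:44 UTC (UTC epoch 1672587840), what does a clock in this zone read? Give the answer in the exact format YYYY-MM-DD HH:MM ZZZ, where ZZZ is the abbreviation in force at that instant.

2023-01-01 17:29 YHZ

Query: 2023-01-01 15:44 UTC
Rule 1/2 (YHZ, +01:45): 2022-12-19 14:20 UTC ≤ query < 2023-04-21 10:54 UTC
15·60 + 44 + 105 = 1049 min
1049 = 0·1440 + 1049; 1049 = 17·60 + 29 → 17:29, same day
→ 2023-01-01 17:29 YHZ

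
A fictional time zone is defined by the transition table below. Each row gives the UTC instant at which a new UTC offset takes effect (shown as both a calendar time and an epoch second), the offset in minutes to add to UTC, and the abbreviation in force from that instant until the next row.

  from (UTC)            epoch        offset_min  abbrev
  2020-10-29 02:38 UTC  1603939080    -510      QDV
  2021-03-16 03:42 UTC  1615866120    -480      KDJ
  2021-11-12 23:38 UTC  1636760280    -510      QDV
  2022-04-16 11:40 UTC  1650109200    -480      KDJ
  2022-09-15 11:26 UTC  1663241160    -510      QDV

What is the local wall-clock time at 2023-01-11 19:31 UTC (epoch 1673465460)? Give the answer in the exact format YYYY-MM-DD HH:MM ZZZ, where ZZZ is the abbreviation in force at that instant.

2023-01-11 11:01 QDV

Query: 2023-01-11 19:31 UTC
Rule 5/5 (QDV, -08:30): 2022-09-15 11:26 UTC ≤ query < +∞
19·60 + 31 - 510 = 661 min
661 = 0·1440 + 661; 661 = 11·60 + 1 → 11:01, same day
→ 2023-01-11 11:01 QDV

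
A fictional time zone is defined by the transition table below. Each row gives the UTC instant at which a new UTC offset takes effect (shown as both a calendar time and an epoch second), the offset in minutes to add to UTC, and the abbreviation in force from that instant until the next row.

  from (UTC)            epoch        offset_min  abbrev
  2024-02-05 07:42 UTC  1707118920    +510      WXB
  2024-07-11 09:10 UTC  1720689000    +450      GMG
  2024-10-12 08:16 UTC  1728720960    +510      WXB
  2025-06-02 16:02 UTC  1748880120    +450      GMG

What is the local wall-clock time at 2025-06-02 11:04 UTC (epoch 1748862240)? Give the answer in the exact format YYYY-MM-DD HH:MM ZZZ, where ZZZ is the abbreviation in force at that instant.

Query: 2025-06-02 11:04 UTC
Rule 3/4 (WXB, +08:30): 2024-10-12 08:16 UTC ≤ query < 2025-06-02 16:02 UTC
11·60 + 4 + 510 = 1174 min
1174 = 0·1440 + 1174; 1174 = 19·60 + 34 → 19:34, same day
→ 2025-06-02 19:34 WXB

2025-06-02 19:34 WXB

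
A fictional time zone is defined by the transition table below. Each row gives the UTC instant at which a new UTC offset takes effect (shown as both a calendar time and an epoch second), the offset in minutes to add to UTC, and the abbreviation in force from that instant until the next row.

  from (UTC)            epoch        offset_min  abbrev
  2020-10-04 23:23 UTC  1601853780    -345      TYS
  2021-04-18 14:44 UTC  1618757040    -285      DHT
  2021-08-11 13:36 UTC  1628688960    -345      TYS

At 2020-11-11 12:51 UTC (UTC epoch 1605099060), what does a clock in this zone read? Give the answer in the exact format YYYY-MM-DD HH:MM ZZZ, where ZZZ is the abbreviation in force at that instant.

2020-11-11 07:06 TYS

Query: 2020-11-11 12:51 UTC
Rule 1/3 (TYS, -05:45): 2020-10-04 23:23 UTC ≤ query < 2021-04-18 14:44 UTC
12·60 + 51 - 345 = 426 min
426 = 0·1440 + 426; 426 = 7·60 + 6 → 07:06, same day
→ 2020-11-11 07:06 TYS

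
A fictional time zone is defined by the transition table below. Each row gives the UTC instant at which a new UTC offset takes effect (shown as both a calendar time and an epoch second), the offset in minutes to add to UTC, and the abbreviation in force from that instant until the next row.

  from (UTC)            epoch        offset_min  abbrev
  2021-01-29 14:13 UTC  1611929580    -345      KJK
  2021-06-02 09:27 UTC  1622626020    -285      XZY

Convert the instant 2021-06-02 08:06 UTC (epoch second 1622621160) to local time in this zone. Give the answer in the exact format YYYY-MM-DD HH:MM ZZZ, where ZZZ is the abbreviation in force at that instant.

2021-06-02 02:21 KJK

Query: 2021-06-02 08:06 UTC
Rule 1/2 (KJK, -05:45): 2021-01-29 14:13 UTC ≤ query < 2021-06-02 09:27 UTC
8·60 + 6 - 345 = 141 min
141 = 0·1440 + 141; 141 = 2·60 + 21 → 02:21, same day
→ 2021-06-02 02:21 KJK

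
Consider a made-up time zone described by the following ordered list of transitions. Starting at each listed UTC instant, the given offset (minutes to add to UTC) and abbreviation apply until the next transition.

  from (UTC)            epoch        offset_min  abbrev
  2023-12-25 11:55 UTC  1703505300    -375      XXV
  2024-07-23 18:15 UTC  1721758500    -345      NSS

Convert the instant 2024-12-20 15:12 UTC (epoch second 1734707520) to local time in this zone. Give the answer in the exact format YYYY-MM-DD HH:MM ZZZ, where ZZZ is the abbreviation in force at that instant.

2024-12-20 09:27 NSS

Query: 2024-12-20 15:12 UTC
Rule 2/2 (NSS, -05:45): 2024-07-23 18:15 UTC ≤ query < +∞
15·60 + 12 - 345 = 567 min
567 = 0·1440 + 567; 567 = 9·60 + 27 → 09:27, same day
→ 2024-12-20 09:27 NSS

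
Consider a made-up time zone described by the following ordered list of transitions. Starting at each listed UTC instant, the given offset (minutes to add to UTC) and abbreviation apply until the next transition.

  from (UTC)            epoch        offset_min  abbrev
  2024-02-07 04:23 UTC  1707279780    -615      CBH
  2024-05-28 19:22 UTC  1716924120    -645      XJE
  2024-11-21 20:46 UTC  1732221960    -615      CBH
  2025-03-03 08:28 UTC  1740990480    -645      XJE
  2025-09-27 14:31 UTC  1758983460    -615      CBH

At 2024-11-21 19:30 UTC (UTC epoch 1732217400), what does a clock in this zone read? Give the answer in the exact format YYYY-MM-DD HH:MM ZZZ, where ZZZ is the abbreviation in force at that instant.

Query: 2024-11-21 19:30 UTC
Rule 2/5 (XJE, -10:45): 2024-05-28 19:22 UTC ≤ query < 2024-11-21 20:46 UTC
19·60 + 30 - 645 = 525 min
525 = 0·1440 + 525; 525 = 8·60 + 45 → 08:45, same day
→ 2024-11-21 08:45 XJE

2024-11-21 08:45 XJE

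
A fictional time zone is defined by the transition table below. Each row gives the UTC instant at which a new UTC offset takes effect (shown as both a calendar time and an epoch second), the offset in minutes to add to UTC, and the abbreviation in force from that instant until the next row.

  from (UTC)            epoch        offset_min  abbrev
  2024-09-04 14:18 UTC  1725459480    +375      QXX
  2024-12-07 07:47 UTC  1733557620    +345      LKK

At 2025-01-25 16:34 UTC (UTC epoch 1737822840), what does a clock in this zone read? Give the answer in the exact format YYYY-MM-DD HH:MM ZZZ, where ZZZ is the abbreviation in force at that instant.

Query: 2025-01-25 16:34 UTC
Rule 2/2 (LKK, +05:45): 2024-12-07 07:47 UTC ≤ query < +∞
16·60 + 34 + 345 = 1339 min
1339 = 0·1440 + 1339; 1339 = 22·60 + 19 → 22:19, same day
→ 2025-01-25 22:19 LKK

2025-01-25 22:19 LKK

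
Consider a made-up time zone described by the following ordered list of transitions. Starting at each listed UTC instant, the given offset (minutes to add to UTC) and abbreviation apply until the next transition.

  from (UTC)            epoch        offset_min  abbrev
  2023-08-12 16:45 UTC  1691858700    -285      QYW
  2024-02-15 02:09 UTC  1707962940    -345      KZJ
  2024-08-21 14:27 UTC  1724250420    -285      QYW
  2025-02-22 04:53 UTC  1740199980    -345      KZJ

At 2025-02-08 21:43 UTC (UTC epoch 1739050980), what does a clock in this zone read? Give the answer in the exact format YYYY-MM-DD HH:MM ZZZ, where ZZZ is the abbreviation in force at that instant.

2025-02-08 16:58 QYW

Query: 2025-02-08 21:43 UTC
Rule 3/4 (QYW, -04:45): 2024-08-21 14:27 UTC ≤ query < 2025-02-22 04:53 UTC
21·60 + 43 - 285 = 1018 min
1018 = 0·1440 + 1018; 1018 = 16·60 + 58 → 16:58, same day
→ 2025-02-08 16:58 QYW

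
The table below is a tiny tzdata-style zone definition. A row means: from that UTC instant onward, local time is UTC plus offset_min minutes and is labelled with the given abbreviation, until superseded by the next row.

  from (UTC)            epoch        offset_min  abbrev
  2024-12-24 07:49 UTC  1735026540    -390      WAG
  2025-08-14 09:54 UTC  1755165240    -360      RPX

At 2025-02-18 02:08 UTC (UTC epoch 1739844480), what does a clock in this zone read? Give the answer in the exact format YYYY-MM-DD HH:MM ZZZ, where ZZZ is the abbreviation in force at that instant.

Query: 2025-02-18 02:08 UTC
Rule 1/2 (WAG, -06:30): 2024-12-24 07:49 UTC ≤ query < 2025-08-14 09:54 UTC
2·60 + 8 - 390 = -262 min
-262 = -1·1440 + 1178; 1178 = 19·60 + 38 → 19:38, 2025-02-18 - 1 day = 2025-02-17
→ 2025-02-17 19:38 WAG

2025-02-17 19:38 WAG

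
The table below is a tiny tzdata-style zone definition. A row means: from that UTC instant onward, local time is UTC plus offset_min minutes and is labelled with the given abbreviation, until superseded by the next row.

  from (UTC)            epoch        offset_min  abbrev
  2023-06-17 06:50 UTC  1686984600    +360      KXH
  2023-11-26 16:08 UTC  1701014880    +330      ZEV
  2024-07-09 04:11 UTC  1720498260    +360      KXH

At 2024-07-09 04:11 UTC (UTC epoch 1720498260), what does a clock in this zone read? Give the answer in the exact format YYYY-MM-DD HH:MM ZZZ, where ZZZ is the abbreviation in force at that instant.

Query: 2024-07-09 04:11 UTC
Rule 3/3 (KXH, +06:00): 2024-07-09 04:11 UTC ≤ query < +∞
4·60 + 11 + 360 = 611 min
611 = 0·1440 + 611; 611 = 10·60 + 11 → 10:11, same day
→ 2024-07-09 10:11 KXH

2024-07-09 10:11 KXH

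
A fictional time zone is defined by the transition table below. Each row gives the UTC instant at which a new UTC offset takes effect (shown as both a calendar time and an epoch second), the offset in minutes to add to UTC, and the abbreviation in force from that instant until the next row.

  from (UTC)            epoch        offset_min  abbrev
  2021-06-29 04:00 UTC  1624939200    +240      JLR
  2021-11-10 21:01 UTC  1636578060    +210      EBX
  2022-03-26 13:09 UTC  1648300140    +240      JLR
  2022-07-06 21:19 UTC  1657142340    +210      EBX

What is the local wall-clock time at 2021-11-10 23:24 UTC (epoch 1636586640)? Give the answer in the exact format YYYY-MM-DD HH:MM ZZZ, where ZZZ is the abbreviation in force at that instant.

Query: 2021-11-10 23:24 UTC
Rule 2/4 (EBX, +03:30): 2021-11-10 21:01 UTC ≤ query < 2022-03-26 13:09 UTC
23·60 + 24 + 210 = 1614 min
1614 = 1·1440 + 174; 174 = 2·60 + 54 → 02:54, 2021-11-10 + 1 day = 2021-11-11
→ 2021-11-11 02:54 EBX

2021-11-11 02:54 EBX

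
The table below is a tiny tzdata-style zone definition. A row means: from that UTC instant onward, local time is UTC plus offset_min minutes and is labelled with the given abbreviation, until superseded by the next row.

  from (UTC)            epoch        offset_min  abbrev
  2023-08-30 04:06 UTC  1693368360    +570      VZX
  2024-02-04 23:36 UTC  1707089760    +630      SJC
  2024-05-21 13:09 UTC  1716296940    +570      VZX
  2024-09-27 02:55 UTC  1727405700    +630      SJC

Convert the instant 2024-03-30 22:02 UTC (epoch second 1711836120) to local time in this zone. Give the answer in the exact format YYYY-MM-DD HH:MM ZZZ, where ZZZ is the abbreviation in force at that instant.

Query: 2024-03-30 22:02 UTC
Rule 2/4 (SJC, +10:30): 2024-02-04 23:36 UTC ≤ query < 2024-05-21 13:09 UTC
22·60 + 2 + 630 = 1952 min
1952 = 1·1440 + 512; 512 = 8·60 + 32 → 08:32, 2024-03-30 + 1 day = 2024-03-31
→ 2024-03-31 08:32 SJC

2024-03-31 08:32 SJC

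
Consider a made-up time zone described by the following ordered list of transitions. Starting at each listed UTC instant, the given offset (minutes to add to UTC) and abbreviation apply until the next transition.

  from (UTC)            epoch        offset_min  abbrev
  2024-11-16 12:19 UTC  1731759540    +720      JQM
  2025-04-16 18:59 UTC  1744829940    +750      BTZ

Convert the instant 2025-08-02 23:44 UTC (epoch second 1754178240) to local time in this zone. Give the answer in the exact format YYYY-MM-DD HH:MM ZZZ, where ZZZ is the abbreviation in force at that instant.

2025-08-03 12:14 BTZ

Query: 2025-08-02 23:44 UTC
Rule 2/2 (BTZ, +12:30): 2025-04-16 18:59 UTC ≤ query < +∞
23·60 + 44 + 750 = 2174 min
2174 = 1·1440 + 734; 734 = 12·60 + 14 → 12:14, 2025-08-02 + 1 day = 2025-08-03
→ 2025-08-03 12:14 BTZ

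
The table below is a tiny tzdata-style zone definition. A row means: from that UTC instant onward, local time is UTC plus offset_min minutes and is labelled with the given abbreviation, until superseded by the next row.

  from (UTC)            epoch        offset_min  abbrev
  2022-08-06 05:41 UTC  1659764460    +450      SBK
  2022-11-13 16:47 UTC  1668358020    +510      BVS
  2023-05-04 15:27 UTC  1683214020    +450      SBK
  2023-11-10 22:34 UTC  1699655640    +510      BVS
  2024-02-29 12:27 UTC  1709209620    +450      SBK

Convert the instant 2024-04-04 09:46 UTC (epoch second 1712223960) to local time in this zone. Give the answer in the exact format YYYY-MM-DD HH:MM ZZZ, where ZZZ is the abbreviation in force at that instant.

Query: 2024-04-04 09:46 UTC
Rule 5/5 (SBK, +07:30): 2024-02-29 12:27 UTC ≤ query < +∞
9·60 + 46 + 450 = 1036 min
1036 = 0·1440 + 1036; 1036 = 17·60 + 16 → 17:16, same day
→ 2024-04-04 17:16 SBK

2024-04-04 17:16 SBK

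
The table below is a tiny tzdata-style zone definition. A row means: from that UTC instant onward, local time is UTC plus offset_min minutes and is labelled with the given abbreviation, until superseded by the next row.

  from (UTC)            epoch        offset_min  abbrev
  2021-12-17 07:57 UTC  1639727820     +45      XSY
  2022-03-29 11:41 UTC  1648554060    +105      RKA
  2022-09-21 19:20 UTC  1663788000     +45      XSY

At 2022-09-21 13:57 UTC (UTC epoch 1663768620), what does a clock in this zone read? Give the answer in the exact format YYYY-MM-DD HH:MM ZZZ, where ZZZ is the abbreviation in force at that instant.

2022-09-21 15:42 RKA

Query: 2022-09-21 13:57 UTC
Rule 2/3 (RKA, +01:45): 2022-03-29 11:41 UTC ≤ query < 2022-09-21 19:20 UTC
13·60 + 57 + 105 = 942 min
942 = 0·1440 + 942; 942 = 15·60 + 42 → 15:42, same day
→ 2022-09-21 15:42 RKA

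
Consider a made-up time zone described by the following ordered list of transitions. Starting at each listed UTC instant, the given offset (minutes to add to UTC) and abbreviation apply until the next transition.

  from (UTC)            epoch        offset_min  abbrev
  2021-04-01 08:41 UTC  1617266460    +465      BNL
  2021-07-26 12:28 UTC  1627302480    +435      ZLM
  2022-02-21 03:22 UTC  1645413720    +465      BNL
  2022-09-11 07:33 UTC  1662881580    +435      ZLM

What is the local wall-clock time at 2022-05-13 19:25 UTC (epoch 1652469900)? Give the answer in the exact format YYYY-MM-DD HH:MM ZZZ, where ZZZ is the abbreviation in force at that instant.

2022-05-14 03:10 BNL

Query: 2022-05-13 19:25 UTC
Rule 3/4 (BNL, +07:45): 2022-02-21 03:22 UTC ≤ query < 2022-09-11 07:33 UTC
19·60 + 25 + 465 = 1630 min
1630 = 1·1440 + 190; 190 = 3·60 + 10 → 03:10, 2022-05-13 + 1 day = 2022-05-14
→ 2022-05-14 03:10 BNL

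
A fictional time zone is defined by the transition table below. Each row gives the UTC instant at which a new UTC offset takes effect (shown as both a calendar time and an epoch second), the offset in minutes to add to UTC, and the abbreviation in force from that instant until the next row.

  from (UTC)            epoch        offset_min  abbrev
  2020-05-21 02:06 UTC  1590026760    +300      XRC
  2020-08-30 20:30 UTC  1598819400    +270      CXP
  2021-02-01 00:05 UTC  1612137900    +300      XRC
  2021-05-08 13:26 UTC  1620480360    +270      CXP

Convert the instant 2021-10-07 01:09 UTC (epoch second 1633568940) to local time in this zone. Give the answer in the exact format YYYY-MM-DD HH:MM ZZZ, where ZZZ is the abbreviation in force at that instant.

Query: 2021-10-07 01:09 UTC
Rule 4/4 (CXP, +04:30): 2021-05-08 13:26 UTC ≤ query < +∞
1·60 + 9 + 270 = 339 min
339 = 0·1440 + 339; 339 = 5·60 + 39 → 05:39, same day
→ 2021-10-07 05:39 CXP

2021-10-07 05:39 CXP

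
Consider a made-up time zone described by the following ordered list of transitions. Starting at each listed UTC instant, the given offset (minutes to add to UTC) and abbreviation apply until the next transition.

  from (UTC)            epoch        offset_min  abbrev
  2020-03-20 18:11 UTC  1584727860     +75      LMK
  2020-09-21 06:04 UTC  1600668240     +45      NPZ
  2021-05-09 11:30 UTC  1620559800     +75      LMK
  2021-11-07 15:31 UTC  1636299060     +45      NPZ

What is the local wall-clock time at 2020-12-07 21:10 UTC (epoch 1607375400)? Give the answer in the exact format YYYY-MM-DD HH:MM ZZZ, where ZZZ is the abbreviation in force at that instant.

2020-12-07 21:55 NPZ

Query: 2020-12-07 21:10 UTC
Rule 2/4 (NPZ, +00:45): 2020-09-21 06:04 UTC ≤ query < 2021-05-09 11:30 UTC
21·60 + 10 + 45 = 1315 min
1315 = 0·1440 + 1315; 1315 = 21·60 + 55 → 21:55, same day
→ 2020-12-07 21:55 NPZ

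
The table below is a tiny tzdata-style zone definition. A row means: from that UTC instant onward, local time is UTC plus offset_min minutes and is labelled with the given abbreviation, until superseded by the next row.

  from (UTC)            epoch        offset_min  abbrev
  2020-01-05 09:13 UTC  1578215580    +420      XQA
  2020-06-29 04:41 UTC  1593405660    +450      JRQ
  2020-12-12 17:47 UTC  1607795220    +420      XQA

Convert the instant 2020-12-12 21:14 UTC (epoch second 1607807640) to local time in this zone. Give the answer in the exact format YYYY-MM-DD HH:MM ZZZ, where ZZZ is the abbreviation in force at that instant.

Query: 2020-12-12 21:14 UTC
Rule 3/3 (XQA, +07:00): 2020-12-12 17:47 UTC ≤ query < +∞
21·60 + 14 + 420 = 1694 min
1694 = 1·1440 + 254; 254 = 4·60 + 14 → 04:14, 2020-12-12 + 1 day = 2020-12-13
→ 2020-12-13 04:14 XQA

2020-12-13 04:14 XQA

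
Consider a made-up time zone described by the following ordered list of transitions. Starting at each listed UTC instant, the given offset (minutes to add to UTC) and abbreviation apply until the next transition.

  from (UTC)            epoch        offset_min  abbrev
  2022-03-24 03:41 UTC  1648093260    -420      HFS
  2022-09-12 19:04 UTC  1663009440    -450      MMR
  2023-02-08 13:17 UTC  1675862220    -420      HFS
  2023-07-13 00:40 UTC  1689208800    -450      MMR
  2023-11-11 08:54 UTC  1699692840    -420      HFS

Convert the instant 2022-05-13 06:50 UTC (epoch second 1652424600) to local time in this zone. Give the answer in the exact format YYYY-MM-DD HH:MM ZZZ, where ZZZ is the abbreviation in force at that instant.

2022-05-12 23:50 HFS

Query: 2022-05-13 06:50 UTC
Rule 1/5 (HFS, -07:00): 2022-03-24 03:41 UTC ≤ query < 2022-09-12 19:04 UTC
6·60 + 50 - 420 = -10 min
-10 = -1·1440 + 1430; 1430 = 23·60 + 50 → 23:50, 2022-05-13 - 1 day = 2022-05-12
→ 2022-05-12 23:50 HFS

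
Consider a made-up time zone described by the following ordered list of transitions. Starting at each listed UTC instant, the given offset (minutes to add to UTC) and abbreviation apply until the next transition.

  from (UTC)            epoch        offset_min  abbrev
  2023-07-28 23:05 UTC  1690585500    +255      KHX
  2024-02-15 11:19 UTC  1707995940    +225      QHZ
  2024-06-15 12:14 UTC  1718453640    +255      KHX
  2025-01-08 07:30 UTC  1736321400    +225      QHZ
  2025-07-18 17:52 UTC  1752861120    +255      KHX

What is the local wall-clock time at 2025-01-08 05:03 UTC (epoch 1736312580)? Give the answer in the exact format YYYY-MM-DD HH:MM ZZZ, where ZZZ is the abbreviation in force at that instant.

2025-01-08 09:18 KHX

Query: 2025-01-08 05:03 UTC
Rule 3/5 (KHX, +04:15): 2024-06-15 12:14 UTC ≤ query < 2025-01-08 07:30 UTC
5·60 + 3 + 255 = 558 min
558 = 0·1440 + 558; 558 = 9·60 + 18 → 09:18, same day
→ 2025-01-08 09:18 KHX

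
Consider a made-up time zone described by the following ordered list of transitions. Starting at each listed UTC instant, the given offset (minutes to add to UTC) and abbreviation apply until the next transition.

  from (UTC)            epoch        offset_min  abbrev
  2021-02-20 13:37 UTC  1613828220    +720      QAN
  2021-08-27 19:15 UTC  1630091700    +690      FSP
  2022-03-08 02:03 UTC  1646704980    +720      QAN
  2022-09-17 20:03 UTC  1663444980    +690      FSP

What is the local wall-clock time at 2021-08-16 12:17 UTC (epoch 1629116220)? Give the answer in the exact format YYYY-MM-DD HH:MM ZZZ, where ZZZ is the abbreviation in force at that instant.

Query: 2021-08-16 12:17 UTC
Rule 1/4 (QAN, +12:00): 2021-02-20 13:37 UTC ≤ query < 2021-08-27 19:15 UTC
12·60 + 17 + 720 = 1457 min
1457 = 1·1440 + 17; 17 = 0·60 + 17 → 00:17, 2021-08-16 + 1 day = 2021-08-17
→ 2021-08-17 00:17 QAN

2021-08-17 00:17 QAN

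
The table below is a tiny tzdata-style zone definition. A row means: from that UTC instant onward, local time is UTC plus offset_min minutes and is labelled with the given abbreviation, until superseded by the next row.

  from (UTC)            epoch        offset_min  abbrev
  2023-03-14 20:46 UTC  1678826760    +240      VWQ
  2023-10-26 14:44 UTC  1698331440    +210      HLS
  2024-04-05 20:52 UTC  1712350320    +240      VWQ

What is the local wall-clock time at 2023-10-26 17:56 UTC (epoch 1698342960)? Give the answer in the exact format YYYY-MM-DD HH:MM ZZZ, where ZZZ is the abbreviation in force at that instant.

Query: 2023-10-26 17:56 UTC
Rule 2/3 (HLS, +03:30): 2023-10-26 14:44 UTC ≤ query < 2024-04-05 20:52 UTC
17·60 + 56 + 210 = 1286 min
1286 = 0·1440 + 1286; 1286 = 21·60 + 26 → 21:26, same day
→ 2023-10-26 21:26 HLS

2023-10-26 21:26 HLS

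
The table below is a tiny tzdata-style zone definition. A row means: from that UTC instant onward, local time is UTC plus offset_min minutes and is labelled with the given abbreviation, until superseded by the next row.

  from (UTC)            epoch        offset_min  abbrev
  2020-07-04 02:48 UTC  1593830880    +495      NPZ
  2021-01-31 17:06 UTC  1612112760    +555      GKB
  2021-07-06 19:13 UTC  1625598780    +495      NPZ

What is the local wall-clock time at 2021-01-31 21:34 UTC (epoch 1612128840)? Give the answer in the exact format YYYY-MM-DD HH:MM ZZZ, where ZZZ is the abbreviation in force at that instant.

2021-02-01 06:49 GKB

Query: 2021-01-31 21:34 UTC
Rule 2/3 (GKB, +09:15): 2021-01-31 17:06 UTC ≤ query < 2021-07-06 19:13 UTC
21·60 + 34 + 555 = 1849 min
1849 = 1·1440 + 409; 409 = 6·60 + 49 → 06:49, 2021-01-31 + 1 day = 2021-02-01
→ 2021-02-01 06:49 GKB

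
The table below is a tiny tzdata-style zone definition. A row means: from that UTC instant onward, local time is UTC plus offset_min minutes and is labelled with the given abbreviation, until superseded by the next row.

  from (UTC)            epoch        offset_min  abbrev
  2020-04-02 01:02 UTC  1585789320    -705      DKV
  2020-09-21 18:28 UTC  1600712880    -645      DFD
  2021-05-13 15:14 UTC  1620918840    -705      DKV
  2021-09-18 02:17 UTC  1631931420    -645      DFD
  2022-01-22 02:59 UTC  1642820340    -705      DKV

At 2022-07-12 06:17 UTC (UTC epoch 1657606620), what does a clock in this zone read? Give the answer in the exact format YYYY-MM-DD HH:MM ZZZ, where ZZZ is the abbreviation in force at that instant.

Query: 2022-07-12 06:17 UTC
Rule 5/5 (DKV, -11:45): 2022-01-22 02:59 UTC ≤ query < +∞
6·60 + 17 - 705 = -328 min
-328 = -1·1440 + 1112; 1112 = 18·60 + 32 → 18:32, 2022-07-12 - 1 day = 2022-07-11
→ 2022-07-11 18:32 DKV

2022-07-11 18:32 DKV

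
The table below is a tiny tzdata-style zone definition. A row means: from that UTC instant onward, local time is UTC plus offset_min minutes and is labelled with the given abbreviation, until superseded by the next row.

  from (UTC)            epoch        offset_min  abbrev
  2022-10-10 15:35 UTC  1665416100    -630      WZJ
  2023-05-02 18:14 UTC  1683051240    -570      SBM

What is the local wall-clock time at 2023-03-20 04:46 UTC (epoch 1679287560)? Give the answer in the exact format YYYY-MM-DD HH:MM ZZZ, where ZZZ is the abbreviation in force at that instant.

Query: 2023-03-20 04:46 UTC
Rule 1/2 (WZJ, -10:30): 2022-10-10 15:35 UTC ≤ query < 2023-05-02 18:14 UTC
4·60 + 46 - 630 = -344 min
-344 = -1·1440 + 1096; 1096 = 18·60 + 16 → 18:16, 2023-03-20 - 1 day = 2023-03-19
→ 2023-03-19 18:16 WZJ

2023-03-19 18:16 WZJ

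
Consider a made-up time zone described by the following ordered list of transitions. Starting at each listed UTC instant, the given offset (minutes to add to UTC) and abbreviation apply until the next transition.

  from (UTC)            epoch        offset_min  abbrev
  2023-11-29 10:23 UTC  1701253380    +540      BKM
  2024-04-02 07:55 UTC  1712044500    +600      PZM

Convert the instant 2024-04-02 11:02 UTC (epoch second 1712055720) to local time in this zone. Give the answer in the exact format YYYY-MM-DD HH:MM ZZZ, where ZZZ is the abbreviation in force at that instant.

Query: 2024-04-02 11:02 UTC
Rule 2/2 (PZM, +10:00): 2024-04-02 07:55 UTC ≤ query < +∞
11·60 + 2 + 600 = 1262 min
1262 = 0·1440 + 1262; 1262 = 21·60 + 2 → 21:02, same day
→ 2024-04-02 21:02 PZM

2024-04-02 21:02 PZM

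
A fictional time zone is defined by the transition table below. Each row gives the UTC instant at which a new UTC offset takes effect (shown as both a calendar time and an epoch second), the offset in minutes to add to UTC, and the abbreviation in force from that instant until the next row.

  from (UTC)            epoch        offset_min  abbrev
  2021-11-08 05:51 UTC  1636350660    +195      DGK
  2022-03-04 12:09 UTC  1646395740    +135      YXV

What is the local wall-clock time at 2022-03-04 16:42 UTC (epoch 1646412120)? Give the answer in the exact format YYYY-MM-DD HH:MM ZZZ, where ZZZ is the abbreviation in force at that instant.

2022-03-04 18:57 YXV

Query: 2022-03-04 16:42 UTC
Rule 2/2 (YXV, +02:15): 2022-03-04 12:09 UTC ≤ query < +∞
16·60 + 42 + 135 = 1137 min
1137 = 0·1440 + 1137; 1137 = 18·60 + 57 → 18:57, same day
→ 2022-03-04 18:57 YXV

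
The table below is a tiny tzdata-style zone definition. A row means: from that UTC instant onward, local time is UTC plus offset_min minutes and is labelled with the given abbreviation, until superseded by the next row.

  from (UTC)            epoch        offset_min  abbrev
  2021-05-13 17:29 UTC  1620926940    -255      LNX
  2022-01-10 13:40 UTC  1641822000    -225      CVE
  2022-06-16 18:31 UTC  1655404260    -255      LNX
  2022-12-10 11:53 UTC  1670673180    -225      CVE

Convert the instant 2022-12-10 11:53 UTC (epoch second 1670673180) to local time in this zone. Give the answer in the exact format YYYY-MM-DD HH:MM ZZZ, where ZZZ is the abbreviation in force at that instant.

Query: 2022-12-10 11:53 UTC
Rule 4/4 (CVE, -03:45): 2022-12-10 11:53 UTC ≤ query < +∞
11·60 + 53 - 225 = 488 min
488 = 0·1440 + 488; 488 = 8·60 + 8 → 08:08, same day
→ 2022-12-10 08:08 CVE

2022-12-10 08:08 CVE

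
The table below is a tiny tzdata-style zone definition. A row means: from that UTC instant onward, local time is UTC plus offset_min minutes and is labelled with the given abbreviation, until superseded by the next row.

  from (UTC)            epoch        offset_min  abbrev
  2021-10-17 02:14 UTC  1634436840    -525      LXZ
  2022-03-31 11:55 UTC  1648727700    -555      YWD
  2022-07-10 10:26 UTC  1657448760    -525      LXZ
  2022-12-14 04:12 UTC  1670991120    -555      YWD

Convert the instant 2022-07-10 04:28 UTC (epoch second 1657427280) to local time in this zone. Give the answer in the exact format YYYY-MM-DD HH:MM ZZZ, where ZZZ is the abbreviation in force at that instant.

Query: 2022-07-10 04:28 UTC
Rule 2/4 (YWD, -09:15): 2022-03-31 11:55 UTC ≤ query < 2022-07-10 10:26 UTC
4·60 + 28 - 555 = -287 min
-287 = -1·1440 + 1153; 1153 = 19·60 + 13 → 19:13, 2022-07-10 - 1 day = 2022-07-09
→ 2022-07-09 19:13 YWD

2022-07-09 19:13 YWD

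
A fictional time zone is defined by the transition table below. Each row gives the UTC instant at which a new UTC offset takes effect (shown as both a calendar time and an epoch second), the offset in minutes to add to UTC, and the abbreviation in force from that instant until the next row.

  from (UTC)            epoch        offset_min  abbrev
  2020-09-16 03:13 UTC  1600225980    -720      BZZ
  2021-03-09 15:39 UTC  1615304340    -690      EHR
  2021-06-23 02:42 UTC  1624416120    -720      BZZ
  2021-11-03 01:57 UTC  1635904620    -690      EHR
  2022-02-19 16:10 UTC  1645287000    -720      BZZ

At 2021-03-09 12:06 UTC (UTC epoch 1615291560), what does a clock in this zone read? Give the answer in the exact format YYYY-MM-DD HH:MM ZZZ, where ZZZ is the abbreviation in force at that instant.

2021-03-09 00:06 BZZ

Query: 2021-03-09 12:06 UTC
Rule 1/5 (BZZ, -12:00): 2020-09-16 03:13 UTC ≤ query < 2021-03-09 15:39 UTC
12·60 + 6 - 720 = 6 min
6 = 0·1440 + 6; 6 = 0·60 + 6 → 00:06, same day
→ 2021-03-09 00:06 BZZ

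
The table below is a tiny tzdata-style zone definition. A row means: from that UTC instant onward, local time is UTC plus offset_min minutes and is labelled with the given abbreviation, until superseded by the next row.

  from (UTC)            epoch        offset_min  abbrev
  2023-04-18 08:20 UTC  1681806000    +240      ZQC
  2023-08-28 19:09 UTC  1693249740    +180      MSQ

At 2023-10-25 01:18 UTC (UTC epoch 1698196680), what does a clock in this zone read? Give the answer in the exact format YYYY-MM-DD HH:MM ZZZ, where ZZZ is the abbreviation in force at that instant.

2023-10-25 04:18 MSQ

Query: 2023-10-25 01:18 UTC
Rule 2/2 (MSQ, +03:00): 2023-08-28 19:09 UTC ≤ query < +∞
1·60 + 18 + 180 = 258 min
258 = 0·1440 + 258; 258 = 4·60 + 18 → 04:18, same day
→ 2023-10-25 04:18 MSQ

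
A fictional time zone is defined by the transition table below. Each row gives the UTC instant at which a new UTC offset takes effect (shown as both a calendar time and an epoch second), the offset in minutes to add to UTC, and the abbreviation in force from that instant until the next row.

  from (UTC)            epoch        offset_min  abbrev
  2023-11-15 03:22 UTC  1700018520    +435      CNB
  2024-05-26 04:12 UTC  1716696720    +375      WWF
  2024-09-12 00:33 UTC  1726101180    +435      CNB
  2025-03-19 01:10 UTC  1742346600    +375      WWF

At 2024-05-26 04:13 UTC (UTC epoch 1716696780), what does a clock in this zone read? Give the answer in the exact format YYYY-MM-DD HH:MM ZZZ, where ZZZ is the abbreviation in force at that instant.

2024-05-26 10:28 WWF

Query: 2024-05-26 04:13 UTC
Rule 2/4 (WWF, +06:15): 2024-05-26 04:12 UTC ≤ query < 2024-09-12 00:33 UTC
4·60 + 13 + 375 = 628 min
628 = 0·1440 + 628; 628 = 10·60 + 28 → 10:28, same day
→ 2024-05-26 10:28 WWF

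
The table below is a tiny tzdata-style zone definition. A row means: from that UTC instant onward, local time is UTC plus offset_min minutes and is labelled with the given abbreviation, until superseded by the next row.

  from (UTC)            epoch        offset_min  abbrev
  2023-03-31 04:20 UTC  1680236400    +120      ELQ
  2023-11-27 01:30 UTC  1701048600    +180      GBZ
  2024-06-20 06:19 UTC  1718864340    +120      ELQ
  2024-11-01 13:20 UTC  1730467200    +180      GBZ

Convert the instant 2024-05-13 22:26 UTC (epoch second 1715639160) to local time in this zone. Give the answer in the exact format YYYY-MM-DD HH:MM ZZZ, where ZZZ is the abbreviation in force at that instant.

Query: 2024-05-13 22:26 UTC
Rule 2/4 (GBZ, +03:00): 2023-11-27 01:30 UTC ≤ query < 2024-06-20 06:19 UTC
22·60 + 26 + 180 = 1526 min
1526 = 1·1440 + 86; 86 = 1·60 + 26 → 01:26, 2024-05-13 + 1 day = 2024-05-14
→ 2024-05-14 01:26 GBZ

2024-05-14 01:26 GBZ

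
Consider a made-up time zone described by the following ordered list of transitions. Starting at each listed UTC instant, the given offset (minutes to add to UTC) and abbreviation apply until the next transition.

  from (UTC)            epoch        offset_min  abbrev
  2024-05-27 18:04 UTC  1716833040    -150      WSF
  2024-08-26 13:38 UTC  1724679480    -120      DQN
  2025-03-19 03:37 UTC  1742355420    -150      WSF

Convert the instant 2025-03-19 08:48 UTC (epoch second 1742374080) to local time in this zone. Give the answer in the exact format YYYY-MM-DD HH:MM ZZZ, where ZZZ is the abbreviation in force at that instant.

Query: 2025-03-19 08:48 UTC
Rule 3/3 (WSF, -02:30): 2025-03-19 03:37 UTC ≤ query < +∞
8·60 + 48 - 150 = 378 min
378 = 0·1440 + 378; 378 = 6·60 + 18 → 06:18, same day
→ 2025-03-19 06:18 WSF

2025-03-19 06:18 WSF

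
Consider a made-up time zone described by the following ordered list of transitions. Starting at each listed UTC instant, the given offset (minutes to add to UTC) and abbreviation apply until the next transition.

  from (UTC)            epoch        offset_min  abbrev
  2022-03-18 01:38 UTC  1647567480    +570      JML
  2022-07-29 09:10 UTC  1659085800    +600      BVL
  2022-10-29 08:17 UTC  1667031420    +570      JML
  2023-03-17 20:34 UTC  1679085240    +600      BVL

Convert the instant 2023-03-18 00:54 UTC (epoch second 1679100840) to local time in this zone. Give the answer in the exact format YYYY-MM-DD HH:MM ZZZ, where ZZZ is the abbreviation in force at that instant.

2023-03-18 10:54 BVL

Query: 2023-03-18 00:54 UTC
Rule 4/4 (BVL, +10:00): 2023-03-17 20:34 UTC ≤ query < +∞
0·60 + 54 + 600 = 654 min
654 = 0·1440 + 654; 654 = 10·60 + 54 → 10:54, same day
→ 2023-03-18 10:54 BVL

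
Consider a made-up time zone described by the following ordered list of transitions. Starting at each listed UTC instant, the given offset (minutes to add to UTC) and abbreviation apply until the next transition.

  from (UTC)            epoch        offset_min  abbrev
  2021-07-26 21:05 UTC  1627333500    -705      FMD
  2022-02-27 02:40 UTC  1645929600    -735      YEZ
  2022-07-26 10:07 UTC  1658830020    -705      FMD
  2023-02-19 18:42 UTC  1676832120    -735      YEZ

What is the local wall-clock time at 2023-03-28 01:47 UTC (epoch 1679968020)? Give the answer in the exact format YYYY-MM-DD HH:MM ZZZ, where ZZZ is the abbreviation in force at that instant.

2023-03-27 13:32 YEZ

Query: 2023-03-28 01:47 UTC
Rule 4/4 (YEZ, -12:15): 2023-02-19 18:42 UTC ≤ query < +∞
1·60 + 47 - 735 = -628 min
-628 = -1·1440 + 812; 812 = 13·60 + 32 → 13:32, 2023-03-28 - 1 day = 2023-03-27
→ 2023-03-27 13:32 YEZ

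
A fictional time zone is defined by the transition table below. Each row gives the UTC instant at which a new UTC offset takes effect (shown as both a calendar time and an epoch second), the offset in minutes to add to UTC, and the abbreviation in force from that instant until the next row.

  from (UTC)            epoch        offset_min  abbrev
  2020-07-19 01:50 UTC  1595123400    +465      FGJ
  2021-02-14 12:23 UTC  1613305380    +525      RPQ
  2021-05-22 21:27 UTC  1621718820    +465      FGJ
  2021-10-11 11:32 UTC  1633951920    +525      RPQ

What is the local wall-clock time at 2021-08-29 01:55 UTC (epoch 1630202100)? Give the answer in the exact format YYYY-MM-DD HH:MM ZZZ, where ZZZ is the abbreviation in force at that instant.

Query: 2021-08-29 01:55 UTC
Rule 3/4 (FGJ, +07:45): 2021-05-22 21:27 UTC ≤ query < 2021-10-11 11:32 UTC
1·60 + 55 + 465 = 580 min
580 = 0·1440 + 580; 580 = 9·60 + 40 → 09:40, same day
→ 2021-08-29 09:40 FGJ

2021-08-29 09:40 FGJ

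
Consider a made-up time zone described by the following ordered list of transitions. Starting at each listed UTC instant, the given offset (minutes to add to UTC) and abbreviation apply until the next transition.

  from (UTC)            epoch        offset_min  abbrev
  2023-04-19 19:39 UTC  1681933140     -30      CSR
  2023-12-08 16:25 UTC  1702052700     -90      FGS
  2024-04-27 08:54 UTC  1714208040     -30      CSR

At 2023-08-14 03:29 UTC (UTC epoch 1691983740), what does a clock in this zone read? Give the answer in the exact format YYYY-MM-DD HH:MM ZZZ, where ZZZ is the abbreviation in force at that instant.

Query: 2023-08-14 03:29 UTC
Rule 1/3 (CSR, -00:30): 2023-04-19 19:39 UTC ≤ query < 2023-12-08 16:25 UTC
3·60 + 29 - 30 = 179 min
179 = 0·1440 + 179; 179 = 2·60 + 59 → 02:59, same day
→ 2023-08-14 02:59 CSR

2023-08-14 02:59 CSR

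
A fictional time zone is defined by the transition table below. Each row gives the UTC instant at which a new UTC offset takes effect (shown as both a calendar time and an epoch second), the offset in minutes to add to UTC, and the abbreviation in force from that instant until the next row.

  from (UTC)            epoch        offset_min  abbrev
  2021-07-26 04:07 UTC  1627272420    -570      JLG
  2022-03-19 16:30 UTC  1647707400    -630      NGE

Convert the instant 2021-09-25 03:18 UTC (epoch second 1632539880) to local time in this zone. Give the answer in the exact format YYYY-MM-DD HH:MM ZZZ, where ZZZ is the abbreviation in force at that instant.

Query: 2021-09-25 03:18 UTC
Rule 1/2 (JLG, -09:30): 2021-07-26 04:07 UTC ≤ query < 2022-03-19 16:30 UTC
3·60 + 18 - 570 = -372 min
-372 = -1·1440 + 1068; 1068 = 17·60 + 48 → 17:48, 2021-09-25 - 1 day = 2021-09-24
→ 2021-09-24 17:48 JLG

2021-09-24 17:48 JLG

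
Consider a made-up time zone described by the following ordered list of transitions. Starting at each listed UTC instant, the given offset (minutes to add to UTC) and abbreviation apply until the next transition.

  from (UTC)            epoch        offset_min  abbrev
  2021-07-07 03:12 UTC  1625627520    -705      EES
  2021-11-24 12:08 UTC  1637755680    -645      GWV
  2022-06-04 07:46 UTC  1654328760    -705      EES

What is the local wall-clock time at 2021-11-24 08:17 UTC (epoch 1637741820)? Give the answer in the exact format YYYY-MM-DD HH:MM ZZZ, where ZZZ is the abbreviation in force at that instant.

Query: 2021-11-24 08:17 UTC
Rule 1/3 (EES, -11:45): 2021-07-07 03:12 UTC ≤ query < 2021-11-24 12:08 UTC
8·60 + 17 - 705 = -208 min
-208 = -1·1440 + 1232; 1232 = 20·60 + 32 → 20:32, 2021-11-24 - 1 day = 2021-11-23
→ 2021-11-23 20:32 EES

2021-11-23 20:32 EES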